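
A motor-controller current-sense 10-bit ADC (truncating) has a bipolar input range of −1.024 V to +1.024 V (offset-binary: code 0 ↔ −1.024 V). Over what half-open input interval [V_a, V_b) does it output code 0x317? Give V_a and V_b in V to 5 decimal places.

LSB = 2.048/2^10 = 2.000 mV.
Code 0x317 = 791 decimal.
V_a = V_low + 791·LSB = 0.558 V; V_b = V_low + 792·LSB = 0.56 V.

[0.55800 V, 0.56000 V)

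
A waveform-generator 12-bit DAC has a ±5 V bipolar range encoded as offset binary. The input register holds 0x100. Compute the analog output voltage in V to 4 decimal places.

LSB = 10 V / 2^12 = 2.441 mV.
Code 0x100 = 256 decimal.
V_out = (−5) + 256 × 0.00244141 V = -4.375 V.

-4.3750 V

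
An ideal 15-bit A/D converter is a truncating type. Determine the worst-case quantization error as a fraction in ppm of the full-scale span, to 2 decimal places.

30.52 ppm

Truncating → worst-case error = 1 LSB = V_FS/2^15, so 1e+06/32768 = 30.5176 ppm of full scale.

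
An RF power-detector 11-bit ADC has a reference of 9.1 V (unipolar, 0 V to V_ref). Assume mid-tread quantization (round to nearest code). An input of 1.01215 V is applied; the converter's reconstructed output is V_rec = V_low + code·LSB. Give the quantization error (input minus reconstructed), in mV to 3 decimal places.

LSB = 9.1/2^11 = 4.443 mV.
Scaled input = 227.7894 LSBs, so code = 228.
Code 228 maps back to 0 + 228×0.00444336 V = 1.0130859 V.
Difference: -0.000935938 V → -0.936 mV.

-0.936 mV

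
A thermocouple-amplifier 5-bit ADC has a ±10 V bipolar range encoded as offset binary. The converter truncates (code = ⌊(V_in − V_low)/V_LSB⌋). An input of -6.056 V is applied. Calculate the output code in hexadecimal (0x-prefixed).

LSB = 20 V / 32 = 0.6250 V.
(V_in − V_low)/LSB = (-6.056 − (−10)) / 0.625 = 6.310.
Floor → code 6.
In hexadecimal (0x-prefixed): 0x6.

code 0x6 (decimal 6)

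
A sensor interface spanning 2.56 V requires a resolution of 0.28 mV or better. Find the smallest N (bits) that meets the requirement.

Number of steps required ≥ 2.56 V / 0.28 mV = 9142.86.
Need 2^N ≥ 9142.86; 2^13 = 8192, 2^14 = 16384.
Minimum N = 14.

14 bits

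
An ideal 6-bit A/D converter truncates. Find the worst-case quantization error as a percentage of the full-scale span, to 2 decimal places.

Truncating → worst-case error = 1 LSB = V_FS/2^6, so 100/64 = 1.5625 % of full scale.

1.56 %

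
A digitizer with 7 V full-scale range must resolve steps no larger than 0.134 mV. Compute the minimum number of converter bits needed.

16 bits

Number of steps required ≥ 7 V / 0.134 mV = 52238.81.
Need 2^N ≥ 52238.81; 2^15 = 32768, 2^16 = 65536.
Minimum N = 16.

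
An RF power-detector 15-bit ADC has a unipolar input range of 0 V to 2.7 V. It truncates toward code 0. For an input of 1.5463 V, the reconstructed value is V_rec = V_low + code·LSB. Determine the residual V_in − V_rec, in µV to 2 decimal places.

One LSB is 2.7 V / 32768 = 82.40 µV.
Scaled input = 18766.3550 LSBs, so code = 18766.
V_rec = 0 + 18766·8.23975e-05 = 1.5462708 V.
V_in − V_rec = 2.9248e-05 V = 29.25 µV.

29.25 µV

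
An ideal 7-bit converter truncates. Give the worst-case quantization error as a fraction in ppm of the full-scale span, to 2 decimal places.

7812.50 ppm

Truncating → worst-case error = 1 LSB = V_FS/2^7, so 1e+06/128 = 7812.5 ppm of full scale.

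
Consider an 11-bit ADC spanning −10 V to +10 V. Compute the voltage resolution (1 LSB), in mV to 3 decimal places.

9.766 mV

Full-scale span = 20 V.
LSB = 20 / 2^11 = 20 / 2048 = 0.00976562 V = 9.766 mV.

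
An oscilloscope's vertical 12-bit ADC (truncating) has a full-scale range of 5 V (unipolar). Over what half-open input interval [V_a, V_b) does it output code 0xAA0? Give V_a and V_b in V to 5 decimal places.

LSB = 5/2^12 = 1.221 mV.
Code 0xAA0 = 2720 decimal.
V_a = V_low + 2720·LSB = 3.32031 V; V_b = V_low + 2721·LSB = 3.32153 V.

[3.32031 V, 3.32153 V)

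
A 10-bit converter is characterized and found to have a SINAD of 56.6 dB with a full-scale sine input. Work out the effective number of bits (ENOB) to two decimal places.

ENOB = (SINAD − 1.76) / 6.02 = (56.6 − 1.76)/6.02 = 9.110.

9.11 bits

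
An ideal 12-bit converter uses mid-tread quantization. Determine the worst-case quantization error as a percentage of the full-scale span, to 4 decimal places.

0.0122 %

Rounding → worst-case error = ½ LSB = V_FS/2^13, so 100/8192 = 0.012207 % of full scale.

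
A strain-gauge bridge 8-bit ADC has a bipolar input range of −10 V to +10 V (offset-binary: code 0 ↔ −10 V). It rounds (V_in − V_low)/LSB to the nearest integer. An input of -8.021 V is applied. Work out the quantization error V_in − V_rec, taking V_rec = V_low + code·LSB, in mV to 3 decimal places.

LSB = 20/2^8 = 78.125 mV.
(-8.021 − (−10))/0.078125 = 25.3312; round gives code 25.
Code 25 maps back to (−10) + 25×0.078125 V = -8.046875 V.
Error = -8.021 − (−8.046875) = 0.025875 V = 25.875 mV.

25.875 mV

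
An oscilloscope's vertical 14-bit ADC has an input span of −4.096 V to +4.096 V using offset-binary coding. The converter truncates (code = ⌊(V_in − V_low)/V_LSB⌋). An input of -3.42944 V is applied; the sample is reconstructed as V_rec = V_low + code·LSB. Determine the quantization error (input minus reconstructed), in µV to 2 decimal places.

60.00 µV

Step size: 8.192 V ÷ 2^14 = 0.500 mV.
(-3.42944 − (−4.096))/0.0005 = 1333.1200; ⌊·⌋ gives code 1333.
Code 1333 maps back to (−4.096) + 1333×0.0005 V = -3.4295 V.
Difference: 6e-05 V → 60.00 µV.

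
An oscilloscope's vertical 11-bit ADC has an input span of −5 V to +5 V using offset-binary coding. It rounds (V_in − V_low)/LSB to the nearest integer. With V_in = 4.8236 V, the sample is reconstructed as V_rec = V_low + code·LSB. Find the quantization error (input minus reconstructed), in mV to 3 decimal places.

-0.619 mV

LSB = 10/2^11 = 4.883 mV.
(4.8236 − (−5))/0.00488281 = 2011.8733; round gives code 2012.
Reconstructed: 4.8242188 V.
Difference: -0.00061875 V → -0.619 mV.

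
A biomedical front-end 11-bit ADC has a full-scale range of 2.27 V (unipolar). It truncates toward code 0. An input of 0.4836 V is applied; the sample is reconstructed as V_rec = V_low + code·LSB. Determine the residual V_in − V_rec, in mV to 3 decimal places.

0.338 mV

One LSB is 2.27 V / 2048 = 1.108 mV.
(0.4836 − 0)/0.0011084 = 436.3052; ⌊·⌋ gives code 436.
V_rec = 0 + 436·0.0011084 = 0.48326172 V.
Error = 0.4836 − 0.48326172 = 0.000338281 V = 0.338 mV.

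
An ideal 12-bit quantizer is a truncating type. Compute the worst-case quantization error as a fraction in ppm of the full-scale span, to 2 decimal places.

244.14 ppm

Truncating → worst-case error = 1 LSB = V_FS/2^12, so 1e+06/4096 = 244.141 ppm of full scale.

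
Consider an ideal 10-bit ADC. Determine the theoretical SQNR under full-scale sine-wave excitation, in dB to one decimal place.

62.0 dB

SNR ≈ 6.02·N + 1.76 dB = 6.02·10 + 1.76 = 61.96 dB.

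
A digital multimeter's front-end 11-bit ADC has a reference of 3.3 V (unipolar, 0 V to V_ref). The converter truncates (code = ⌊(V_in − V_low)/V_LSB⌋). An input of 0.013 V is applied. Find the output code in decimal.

With 2048 levels over 3.3 V, one step is 1.611 mV.
(V_in − V_low)/LSB = (0.013 − 0) / 0.00161133 = 8.068.
Floor → code 8.

code 8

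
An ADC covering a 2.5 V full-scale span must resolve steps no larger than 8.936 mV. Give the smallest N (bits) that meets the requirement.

9 bits

Number of steps required ≥ 2.5 V / 8.936 mV = 279.77.
Need 2^N ≥ 279.77; 2^8 = 256, 2^9 = 512.
Minimum N = 9.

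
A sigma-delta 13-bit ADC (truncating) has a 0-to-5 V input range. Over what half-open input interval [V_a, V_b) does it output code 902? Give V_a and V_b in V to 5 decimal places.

[0.55054 V, 0.55115 V)

LSB = 5/2^13 = 0.610 mV.
V_a = V_low + 902·LSB = 0.550537 V; V_b = V_low + 903·LSB = 0.551147 V.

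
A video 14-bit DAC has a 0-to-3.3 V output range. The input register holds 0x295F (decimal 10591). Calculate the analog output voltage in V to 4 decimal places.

LSB = 3.3 V / 2^14 = 201.42 µV.
Code 0x295F = 10591 decimal.
V_out = 0 + 10591 × 0.000201416 V = 2.1332 V.

2.1332 V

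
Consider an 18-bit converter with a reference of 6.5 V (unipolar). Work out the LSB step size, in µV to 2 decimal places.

Full-scale span = 6.5 V.
LSB = 6.5 / 2^18 = 6.5 / 262144 = 2.47955e-05 V = 24.80 µV.

24.80 µV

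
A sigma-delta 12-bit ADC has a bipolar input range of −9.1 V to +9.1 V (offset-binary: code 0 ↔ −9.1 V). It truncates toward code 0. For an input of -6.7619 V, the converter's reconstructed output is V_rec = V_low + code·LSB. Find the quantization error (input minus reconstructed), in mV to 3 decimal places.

0.893 mV

One LSB is 18.2 V / 4096 = 4.443 mV.
(-6.7619 − (−9.1))/0.00444336 = 526.2010; ⌊·⌋ gives code 526.
Reconstructed: -6.762793 V.
V_in − V_rec = 0.000892969 V = 0.893 mV.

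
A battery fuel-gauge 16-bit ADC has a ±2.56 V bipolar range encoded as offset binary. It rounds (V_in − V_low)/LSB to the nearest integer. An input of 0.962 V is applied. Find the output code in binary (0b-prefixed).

code 0b1011000000011010 (decimal 45082)

LSB = 5.12 V / 65536 = 78.12 µV.
Input sits at 45081.600 steps above V_low.
Round → code 45082.
In binary (0b-prefixed): 0b1011000000011010.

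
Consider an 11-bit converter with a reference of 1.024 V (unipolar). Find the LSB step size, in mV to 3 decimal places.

0.500 mV

Full-scale span = 1.024 V.
LSB = 1.024 / 2^11 = 1.024 / 2048 = 0.0005 V = 0.500 mV.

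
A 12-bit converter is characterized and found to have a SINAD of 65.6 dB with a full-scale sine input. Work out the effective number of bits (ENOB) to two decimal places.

10.60 bits

ENOB = (SINAD − 1.76) / 6.02 = (65.6 − 1.76)/6.02 = 10.605.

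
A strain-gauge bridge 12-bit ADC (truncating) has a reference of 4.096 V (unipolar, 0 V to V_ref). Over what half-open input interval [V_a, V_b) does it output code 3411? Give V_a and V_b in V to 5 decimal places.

LSB = 4.096/2^12 = 1.000 mV.
V_a = V_low + 3411·LSB = 3.411 V; V_b = V_low + 3412·LSB = 3.412 V.

[3.41100 V, 3.41200 V)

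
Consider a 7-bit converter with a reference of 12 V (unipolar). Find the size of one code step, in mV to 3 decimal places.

Full-scale span = 12 V.
LSB = 12 / 2^7 = 12 / 128 = 0.09375 V = 93.750 mV.

93.750 mV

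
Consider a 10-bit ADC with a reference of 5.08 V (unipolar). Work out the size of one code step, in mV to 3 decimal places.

Full-scale span = 5.08 V.
LSB = 5.08 / 2^10 = 5.08 / 1024 = 0.00496094 V = 4.961 mV.

4.961 mV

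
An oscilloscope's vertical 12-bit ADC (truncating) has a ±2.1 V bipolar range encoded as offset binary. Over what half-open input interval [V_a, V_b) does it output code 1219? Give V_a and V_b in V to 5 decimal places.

[-0.85005 V, -0.84902 V)

LSB = 4.2/2^12 = 1.025 mV.
V_a = V_low + 1219·LSB = -0.850049 V; V_b = V_low + 1220·LSB = -0.849023 V.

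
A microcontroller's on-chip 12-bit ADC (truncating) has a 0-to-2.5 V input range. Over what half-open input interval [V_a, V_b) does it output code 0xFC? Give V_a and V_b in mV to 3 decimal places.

LSB = 2.5/2^12 = 0.610 mV.
Code 0xFC = 252 decimal.
V_a = V_low + 252·LSB = 0.153809 V; V_b = V_low + 253·LSB = 0.154419 V.

[153.809 mV, 154.419 mV)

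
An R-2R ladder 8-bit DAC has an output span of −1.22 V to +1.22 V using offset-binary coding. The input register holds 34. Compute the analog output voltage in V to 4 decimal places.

LSB = 2.44 V / 2^8 = 9.531 mV.
V_out = (−1.22) + 34 × 0.00953125 V = -0.895938 V.

-0.8959 V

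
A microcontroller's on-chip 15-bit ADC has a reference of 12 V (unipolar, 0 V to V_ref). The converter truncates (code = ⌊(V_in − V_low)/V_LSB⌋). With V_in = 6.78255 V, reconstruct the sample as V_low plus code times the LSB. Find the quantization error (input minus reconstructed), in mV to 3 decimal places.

0.323 mV

LSB = 12/2^15 = 366.21 µV.
(V_in − V_low)/LSB = (6.78255 − 0)/0.000366211 = 18520.8832 → code 18520 (floor).
Reconstructed: 6.7822266 V.
Error = 6.78255 − 6.7822266 = 0.000323437 V = 0.323 mV.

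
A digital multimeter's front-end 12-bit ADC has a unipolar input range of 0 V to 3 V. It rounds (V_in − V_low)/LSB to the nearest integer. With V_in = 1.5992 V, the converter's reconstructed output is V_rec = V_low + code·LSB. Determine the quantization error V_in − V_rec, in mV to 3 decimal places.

LSB = 3/2^12 = 0.732 mV.
(V_in − V_low)/LSB = (1.5992 − 0)/0.000732422 = 2183.4411 → code 2183 (round).
Reconstructed: 1.598877 V.
Error = 1.5992 − 1.598877 = 0.000323047 V = 0.323 mV.

0.323 mV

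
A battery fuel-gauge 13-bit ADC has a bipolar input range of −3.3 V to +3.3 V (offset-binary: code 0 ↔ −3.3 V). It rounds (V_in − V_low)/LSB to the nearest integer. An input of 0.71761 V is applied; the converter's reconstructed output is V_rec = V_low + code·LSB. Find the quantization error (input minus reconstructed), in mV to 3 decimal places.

-0.237 mV

One LSB is 6.6 V / 8192 = 0.806 mV.
(V_in − V_low)/LSB = (0.71761 − (−3.3))/0.000805664 = 4986.7062 → code 4987 (round).
Code 4987 maps back to (−3.3) + 4987×0.000805664 V = 0.71784668 V.
Error = 0.71761 − 0.71784668 = -0.00023668 V = -0.237 mV.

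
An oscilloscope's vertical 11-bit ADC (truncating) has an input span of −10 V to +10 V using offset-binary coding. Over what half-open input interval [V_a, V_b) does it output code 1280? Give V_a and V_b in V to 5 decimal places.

[2.50000 V, 2.50977 V)

LSB = 20/2^11 = 9.766 mV.
V_a = V_low + 1280·LSB = 2.5 V; V_b = V_low + 1281·LSB = 2.50977 V.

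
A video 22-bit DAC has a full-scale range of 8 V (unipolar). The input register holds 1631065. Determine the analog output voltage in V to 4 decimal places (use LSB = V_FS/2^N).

LSB = 8 V / 2^22 = 1.91 µV.
V_out = 0 + 1631065 × 1.90735e-06 V = 3.11101 V.

3.1110 V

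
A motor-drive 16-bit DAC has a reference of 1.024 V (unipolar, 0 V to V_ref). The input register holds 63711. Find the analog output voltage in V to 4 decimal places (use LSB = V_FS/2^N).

0.9955 V

LSB = 1.024 V / 2^16 = 15.62 µV.
V_out = 0 + 63711 × 1.5625e-05 V = 0.995484 V.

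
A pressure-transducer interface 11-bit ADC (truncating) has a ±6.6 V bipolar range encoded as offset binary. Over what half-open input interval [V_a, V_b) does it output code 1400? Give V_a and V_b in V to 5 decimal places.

LSB = 13.2/2^11 = 6.445 mV.
V_a = V_low + 1400·LSB = 2.42344 V; V_b = V_low + 1401·LSB = 2.42988 V.

[2.42344 V, 2.42988 V)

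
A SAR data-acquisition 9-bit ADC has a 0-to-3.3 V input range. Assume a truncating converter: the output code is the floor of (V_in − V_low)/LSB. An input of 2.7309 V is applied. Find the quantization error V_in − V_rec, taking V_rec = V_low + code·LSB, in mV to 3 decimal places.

4.533 mV

LSB = 3.3/2^9 = 6.445 mV.
(V_in − V_low)/LSB = (2.7309 − 0)/0.00644531 = 423.7033 → code 423 (floor).
Code 423 maps back to 0 + 423×0.00644531 V = 2.7263672 V.
Error = 2.7309 − 2.7263672 = 0.00453281 V = 4.533 mV.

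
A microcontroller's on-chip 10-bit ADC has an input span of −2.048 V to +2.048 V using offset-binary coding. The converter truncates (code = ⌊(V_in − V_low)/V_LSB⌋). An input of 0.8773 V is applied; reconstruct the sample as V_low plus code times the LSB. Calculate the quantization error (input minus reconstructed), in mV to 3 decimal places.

LSB = 4.096/2^10 = 4.000 mV.
(V_in − V_low)/LSB = (0.8773 − (−2.048))/0.004 = 731.3250 → code 731 (floor).
V_rec = (−2.048) + 731·0.004 = 0.876 V.
Difference: 0.0013 V → 1.300 mV.

1.300 mV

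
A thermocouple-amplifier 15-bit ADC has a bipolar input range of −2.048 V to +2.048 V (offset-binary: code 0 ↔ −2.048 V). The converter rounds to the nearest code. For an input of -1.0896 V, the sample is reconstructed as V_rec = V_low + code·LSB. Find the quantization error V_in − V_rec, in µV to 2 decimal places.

Step size: 4.096 V ÷ 2^15 = 125.00 µV.
Scaled input = 7667.2000 LSBs, so code = 7667.
Reconstructed: -1.089625 V.
Difference: 2.5e-05 V → 25.00 µV.

25.00 µV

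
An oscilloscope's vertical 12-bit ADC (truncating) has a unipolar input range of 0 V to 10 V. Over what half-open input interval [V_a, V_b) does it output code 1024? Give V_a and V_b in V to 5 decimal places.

LSB = 10/2^12 = 2.441 mV.
V_a = V_low + 1024·LSB = 2.5 V; V_b = V_low + 1025·LSB = 2.50244 V.

[2.50000 V, 2.50244 V)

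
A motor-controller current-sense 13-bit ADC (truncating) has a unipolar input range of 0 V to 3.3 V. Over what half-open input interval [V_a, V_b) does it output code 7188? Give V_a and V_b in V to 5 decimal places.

[2.89556 V, 2.89596 V)

LSB = 3.3/2^13 = 402.83 µV.
V_a = V_low + 7188·LSB = 2.89556 V; V_b = V_low + 7189·LSB = 2.89596 V.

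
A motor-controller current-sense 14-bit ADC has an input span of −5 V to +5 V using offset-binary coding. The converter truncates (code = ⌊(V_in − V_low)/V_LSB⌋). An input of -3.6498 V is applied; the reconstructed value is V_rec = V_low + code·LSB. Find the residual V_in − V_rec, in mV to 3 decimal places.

0.102 mV

LSB = 10/2^14 = 0.610 mV.
Scaled input = 2212.1677 LSBs, so code = 2212.
V_rec = (−5) + 2212·0.000610352 = -3.6499023 V.
Error = -3.6498 − (−3.6499023) = 0.000102344 V = 0.102 mV.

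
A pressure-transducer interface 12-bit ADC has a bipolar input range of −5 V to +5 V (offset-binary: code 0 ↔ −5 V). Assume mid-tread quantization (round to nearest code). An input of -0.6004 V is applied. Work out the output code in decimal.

code 1802

With 4096 levels over 10 V, one step is 2.441 mV.
(-0.6004 − (−5)) / 0.00244141 = 1802.076 LSBs.
round(1802.076) = 1802.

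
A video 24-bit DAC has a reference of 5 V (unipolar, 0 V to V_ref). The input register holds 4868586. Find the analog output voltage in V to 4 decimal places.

1.4510 V

LSB = 5 V / 2^24 = 0.30 µV.
V_out = 0 + 4868586 × 2.98023e-07 V = 1.45095 V.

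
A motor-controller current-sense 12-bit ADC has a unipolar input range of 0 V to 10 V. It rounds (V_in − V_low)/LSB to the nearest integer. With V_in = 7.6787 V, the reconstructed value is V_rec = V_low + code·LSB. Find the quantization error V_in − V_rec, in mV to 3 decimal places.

LSB = 10/2^12 = 2.441 mV.
Scaled input = 3145.1955 LSBs, so code = 3145.
Reconstructed: 7.6782227 V.
V_in − V_rec = 0.000477344 V = 0.477 mV.

0.477 mV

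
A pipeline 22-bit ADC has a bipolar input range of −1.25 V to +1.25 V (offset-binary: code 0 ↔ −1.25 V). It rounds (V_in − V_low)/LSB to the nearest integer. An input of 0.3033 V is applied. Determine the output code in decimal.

With 4194304 levels over 2.5 V, one step is 0.60 µV.
(0.3033 − (−1.25)) / 5.96046e-07 = 2606004.961 LSBs.
So the output code is 2606005.

code 2606005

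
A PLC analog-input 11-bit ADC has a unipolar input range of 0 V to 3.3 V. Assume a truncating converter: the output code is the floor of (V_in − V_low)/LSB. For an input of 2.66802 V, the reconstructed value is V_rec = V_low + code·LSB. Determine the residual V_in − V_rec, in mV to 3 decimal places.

1.272 mV

LSB = 3.3/2^11 = 1.611 mV.
(2.66802 − 0)/0.00161133 = 1655.7894; ⌊·⌋ gives code 1655.
V_rec = 0 + 1655·0.00161133 = 2.666748 V.
V_in − V_rec = 0.00127195 V = 1.272 mV.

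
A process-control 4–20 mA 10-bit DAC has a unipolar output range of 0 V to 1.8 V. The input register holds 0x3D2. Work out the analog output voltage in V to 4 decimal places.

1.7191 V

LSB = 1.8 V / 2^10 = 1.758 mV.
Code 0x3D2 = 978 decimal.
V_out = 0 + 978 × 0.00175781 V = 1.71914 V.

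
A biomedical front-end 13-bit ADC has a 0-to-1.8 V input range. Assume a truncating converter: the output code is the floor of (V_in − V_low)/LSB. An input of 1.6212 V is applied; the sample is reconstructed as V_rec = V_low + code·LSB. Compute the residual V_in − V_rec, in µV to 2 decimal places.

Step size: 1.8 V ÷ 2^13 = 219.73 µV.
Scaled input = 7378.2613 LSBs, so code = 7378.
Code 7378 maps back to 0 + 7378×0.000219727 V = 1.6211426 V.
Error = 1.6212 − 1.6211426 = 5.74219e-05 V = 57.42 µV.

57.42 µV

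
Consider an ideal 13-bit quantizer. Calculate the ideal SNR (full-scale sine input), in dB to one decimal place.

SNR ≈ 6.02·N + 1.76 dB = 6.02·13 + 1.76 = 80.02 dB.

80.0 dB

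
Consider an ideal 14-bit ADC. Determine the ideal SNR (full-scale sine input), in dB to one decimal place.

86.0 dB

SNR ≈ 6.02·N + 1.76 dB = 6.02·14 + 1.76 = 86.04 dB.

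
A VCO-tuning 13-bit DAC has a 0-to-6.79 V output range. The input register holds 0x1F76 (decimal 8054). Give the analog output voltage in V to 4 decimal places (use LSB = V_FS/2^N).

6.6756 V

LSB = 6.79 V / 2^13 = 0.829 mV.
Code 0x1F76 = 8054 decimal.
V_out = 0 + 8054 × 0.000828857 V = 6.67562 V.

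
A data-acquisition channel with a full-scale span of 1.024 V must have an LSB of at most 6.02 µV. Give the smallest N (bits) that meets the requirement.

18 bits

Number of steps required ≥ 1.024 V / 6.02 µV = 170099.67.
Need 2^N ≥ 170099.67; 2^17 = 131072, 2^18 = 262144.
Minimum N = 18.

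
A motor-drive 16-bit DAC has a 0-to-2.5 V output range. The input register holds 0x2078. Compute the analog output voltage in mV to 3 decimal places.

LSB = 2.5 V / 2^16 = 38.15 µV.
Code 0x2078 = 8312 decimal.
V_out = 0 + 8312 × 3.8147e-05 V = 0.317078 V.
= 317.078 mV.

317.078 mV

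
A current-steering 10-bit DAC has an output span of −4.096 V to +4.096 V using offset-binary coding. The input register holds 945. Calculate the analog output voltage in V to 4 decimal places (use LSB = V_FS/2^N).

LSB = 8.192 V / 2^10 = 8.000 mV.
V_out = (−4.096) + 945 × 0.008 V = 3.464 V.

3.4640 V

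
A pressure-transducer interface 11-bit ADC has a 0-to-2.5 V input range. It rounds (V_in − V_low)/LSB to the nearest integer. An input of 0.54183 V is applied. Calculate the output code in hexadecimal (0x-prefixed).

LSB = 2.5 V / 2048 = 1.221 mV.
(V_in − V_low)/LSB = (0.54183 − 0) / 0.0012207 = 443.867.
round(443.867) = 444.
In hexadecimal (0x-prefixed): 0x1BC.

code 0x1BC (decimal 444)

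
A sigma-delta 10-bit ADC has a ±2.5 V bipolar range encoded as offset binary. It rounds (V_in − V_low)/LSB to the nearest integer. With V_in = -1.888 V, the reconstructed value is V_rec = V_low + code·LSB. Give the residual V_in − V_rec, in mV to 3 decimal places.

Step size: 5 V ÷ 2^10 = 4.883 mV.
(V_in − V_low)/LSB = (-1.888 − (−2.5))/0.00488281 = 125.3376 → code 125 (round).
V_rec = (−2.5) + 125·0.00488281 = -1.8896484 V.
Error = -1.888 − (−1.8896484) = 0.00164844 V = 1.648 mV.

1.648 mV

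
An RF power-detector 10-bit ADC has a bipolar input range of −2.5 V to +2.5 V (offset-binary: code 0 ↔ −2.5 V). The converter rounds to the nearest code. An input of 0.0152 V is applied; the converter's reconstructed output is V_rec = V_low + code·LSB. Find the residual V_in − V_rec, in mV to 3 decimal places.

0.552 mV

One LSB is 5 V / 1024 = 4.883 mV.
Scaled input = 515.1130 LSBs, so code = 515.
V_rec = (−2.5) + 515·0.00488281 = 0.014648438 V.
V_in − V_rec = 0.000551562 V = 0.552 mV.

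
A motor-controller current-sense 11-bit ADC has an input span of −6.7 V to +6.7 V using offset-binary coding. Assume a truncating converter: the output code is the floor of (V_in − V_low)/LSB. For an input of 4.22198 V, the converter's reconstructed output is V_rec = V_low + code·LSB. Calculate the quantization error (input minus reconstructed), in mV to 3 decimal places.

Step size: 13.4 V ÷ 2^11 = 6.543 mV.
Scaled input = 1669.2698 LSBs, so code = 1669.
Reconstructed: 4.2202148 V.
V_in − V_rec = 0.00176516 V = 1.765 mV.

1.765 mV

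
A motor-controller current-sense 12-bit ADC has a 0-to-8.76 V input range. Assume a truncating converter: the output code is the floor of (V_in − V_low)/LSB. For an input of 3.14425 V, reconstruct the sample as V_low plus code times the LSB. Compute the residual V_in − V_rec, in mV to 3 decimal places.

0.402 mV

Step size: 8.76 V ÷ 2^12 = 2.139 mV.
Scaled input = 1470.1881 LSBs, so code = 1470.
Reconstructed: 3.1438477 V.
V_in − V_rec = 0.000402344 V = 0.402 mV.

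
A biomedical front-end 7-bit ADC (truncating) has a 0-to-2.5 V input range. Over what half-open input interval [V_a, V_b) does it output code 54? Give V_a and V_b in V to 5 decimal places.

[1.05469 V, 1.07422 V)

LSB = 2.5/2^7 = 19.531 mV.
V_a = V_low + 54·LSB = 1.05469 V; V_b = V_low + 55·LSB = 1.07422 V.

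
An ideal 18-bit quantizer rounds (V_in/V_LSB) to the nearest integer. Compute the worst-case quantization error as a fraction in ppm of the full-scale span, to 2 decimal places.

1.91 ppm

Rounding → worst-case error = ½ LSB = V_FS/2^19, so 1e+06/524288 = 1.90735 ppm of full scale.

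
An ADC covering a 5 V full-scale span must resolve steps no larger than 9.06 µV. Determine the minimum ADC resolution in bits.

Number of steps required ≥ 5 V / 9.06 µV = 551876.38.
Need 2^N ≥ 551876.38; 2^19 = 524288, 2^20 = 1048576.
Minimum N = 20.

20 bits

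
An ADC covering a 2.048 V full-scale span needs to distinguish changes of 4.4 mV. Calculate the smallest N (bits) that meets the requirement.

Number of steps required ≥ 2.048 V / 4.4 mV = 465.45.
Need 2^N ≥ 465.45; 2^8 = 256, 2^9 = 512.
Minimum N = 9.

9 bits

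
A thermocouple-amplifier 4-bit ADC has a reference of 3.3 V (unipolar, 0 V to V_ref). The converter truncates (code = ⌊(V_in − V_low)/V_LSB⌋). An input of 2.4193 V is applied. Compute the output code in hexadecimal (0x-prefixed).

code 0xB (decimal 11)

LSB = 3.3 V / 16 = 206.250 mV.
Input sits at 11.730 steps above V_low.
⌊·⌋(11.730) = 11.
In hexadecimal (0x-prefixed): 0xB.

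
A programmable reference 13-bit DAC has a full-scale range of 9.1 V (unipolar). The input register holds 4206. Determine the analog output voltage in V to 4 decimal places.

4.6722 V

LSB = 9.1 V / 2^13 = 1.111 mV.
V_out = 0 + 4206 × 0.00111084 V = 4.67219 V.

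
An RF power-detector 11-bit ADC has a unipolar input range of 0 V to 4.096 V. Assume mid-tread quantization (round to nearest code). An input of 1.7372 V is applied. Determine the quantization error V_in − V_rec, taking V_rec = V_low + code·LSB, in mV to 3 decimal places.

-0.800 mV

One LSB is 4.096 V / 2048 = 2.000 mV.
Scaled input = 868.6000 LSBs, so code = 869.
Reconstructed: 1.738 V.
V_in − V_rec = -0.0008 V = -0.800 mV.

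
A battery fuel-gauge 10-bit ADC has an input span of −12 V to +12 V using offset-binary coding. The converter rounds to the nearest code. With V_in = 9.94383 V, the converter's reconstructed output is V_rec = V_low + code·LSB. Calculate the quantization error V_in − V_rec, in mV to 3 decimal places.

Step size: 24 V ÷ 2^10 = 23.438 mV.
(9.94383 − (−12))/0.0234375 = 936.2701; round gives code 936.
Reconstructed: 9.9375 V.
Difference: 0.00633 V → 6.330 mV.

6.330 mV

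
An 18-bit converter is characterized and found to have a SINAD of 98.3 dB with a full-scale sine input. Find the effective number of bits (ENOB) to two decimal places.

ENOB = (SINAD − 1.76) / 6.02 = (98.3 − 1.76)/6.02 = 16.037.

16.04 bits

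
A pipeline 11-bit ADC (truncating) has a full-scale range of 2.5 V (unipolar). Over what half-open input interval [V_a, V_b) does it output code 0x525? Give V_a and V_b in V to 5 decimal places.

[1.60767 V, 1.60889 V)

LSB = 2.5/2^11 = 1.221 mV.
Code 0x525 = 1317 decimal.
V_a = V_low + 1317·LSB = 1.60767 V; V_b = V_low + 1318·LSB = 1.60889 V.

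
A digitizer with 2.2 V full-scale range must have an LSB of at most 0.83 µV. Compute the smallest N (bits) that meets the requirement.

Number of steps required ≥ 2.2 V / 0.83 µV = 2650602.41.
Need 2^N ≥ 2650602.41; 2^21 = 2097152, 2^22 = 4194304.
Minimum N = 22.

22 bits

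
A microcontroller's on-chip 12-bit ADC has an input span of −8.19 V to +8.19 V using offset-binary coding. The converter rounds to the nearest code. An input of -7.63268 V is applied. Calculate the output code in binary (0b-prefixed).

code 0b10001011 (decimal 139)

LSB = 16.38 V / 4096 = 3.999 mV.
(V_in − V_low)/LSB = (-7.63268 − (−8.19)) / 0.00399902 = 139.364.
round(139.364) = 139.
In binary (0b-prefixed): 0b10001011.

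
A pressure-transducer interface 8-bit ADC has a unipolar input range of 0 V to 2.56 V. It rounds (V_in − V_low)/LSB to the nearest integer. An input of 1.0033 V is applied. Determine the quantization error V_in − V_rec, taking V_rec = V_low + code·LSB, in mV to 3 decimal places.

3.300 mV

LSB = 2.56/2^8 = 10.000 mV.
(V_in − V_low)/LSB = (1.0033 − 0)/0.01 = 100.3300 → code 100 (round).
V_rec = 0 + 100·0.01 = 1 V.
Difference: 0.0033 V → 3.300 mV.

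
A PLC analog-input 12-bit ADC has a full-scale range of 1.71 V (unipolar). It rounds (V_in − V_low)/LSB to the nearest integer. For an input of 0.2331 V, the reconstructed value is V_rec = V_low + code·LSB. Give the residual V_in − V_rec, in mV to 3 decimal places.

0.146 mV

One LSB is 1.71 V / 4096 = 417.48 µV.
Scaled input = 558.3495 LSBs, so code = 558.
Reconstructed: 0.2329541 V.
Error = 0.2331 − 0.2329541 = 0.000145898 V = 0.146 mV.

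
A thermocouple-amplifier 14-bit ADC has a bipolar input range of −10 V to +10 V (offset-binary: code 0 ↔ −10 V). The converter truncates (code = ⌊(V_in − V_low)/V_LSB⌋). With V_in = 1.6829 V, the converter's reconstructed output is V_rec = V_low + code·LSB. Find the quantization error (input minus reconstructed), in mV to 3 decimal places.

Step size: 20 V ÷ 2^14 = 1.221 mV.
(1.6829 − (−10))/0.0012207 = 9570.6317; ⌊·⌋ gives code 9570.
Code 9570 maps back to (−10) + 9570×0.0012207 V = 1.6821289 V.
Difference: 0.000771094 V → 0.771 mV.

0.771 mV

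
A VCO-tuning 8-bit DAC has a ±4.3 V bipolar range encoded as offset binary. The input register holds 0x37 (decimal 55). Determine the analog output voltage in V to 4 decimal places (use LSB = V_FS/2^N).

-2.4523 V

LSB = 8.6 V / 2^8 = 33.594 mV.
Code 0x37 = 55 decimal.
V_out = (−4.3) + 55 × 0.0335937 V = -2.45234 V.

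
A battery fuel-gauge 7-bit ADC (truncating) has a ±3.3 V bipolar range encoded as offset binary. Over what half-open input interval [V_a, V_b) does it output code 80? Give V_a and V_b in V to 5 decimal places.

[0.82500 V, 0.87656 V)

LSB = 6.6/2^7 = 51.562 mV.
V_a = V_low + 80·LSB = 0.825 V; V_b = V_low + 81·LSB = 0.876563 V.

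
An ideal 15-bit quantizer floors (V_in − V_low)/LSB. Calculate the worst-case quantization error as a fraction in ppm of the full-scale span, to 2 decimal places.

30.52 ppm

Truncating → worst-case error = 1 LSB = V_FS/2^15, so 1e+06/32768 = 30.5176 ppm of full scale.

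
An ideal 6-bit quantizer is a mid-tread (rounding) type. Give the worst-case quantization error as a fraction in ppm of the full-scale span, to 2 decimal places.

Rounding → worst-case error = ½ LSB = V_FS/2^7, so 1e+06/128 = 7812.5 ppm of full scale.

7812.50 ppm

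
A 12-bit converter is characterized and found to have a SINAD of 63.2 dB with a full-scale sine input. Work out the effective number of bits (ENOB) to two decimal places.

10.21 bits

ENOB = (SINAD − 1.76) / 6.02 = (63.2 − 1.76)/6.02 = 10.206.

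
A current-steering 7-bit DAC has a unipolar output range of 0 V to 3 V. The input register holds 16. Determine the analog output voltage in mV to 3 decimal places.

LSB = 3 V / 2^7 = 23.438 mV.
V_out = 0 + 16 × 0.0234375 V = 0.375 V.
= 375.000 mV.

375.000 mV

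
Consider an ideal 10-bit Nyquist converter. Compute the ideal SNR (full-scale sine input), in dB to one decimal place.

62.0 dB

SNR ≈ 6.02·N + 1.76 dB = 6.02·10 + 1.76 = 61.96 dB.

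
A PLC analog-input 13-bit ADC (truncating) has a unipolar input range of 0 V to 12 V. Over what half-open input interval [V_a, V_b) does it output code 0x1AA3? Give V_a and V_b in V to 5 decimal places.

[9.98877 V, 9.99023 V)

LSB = 12/2^13 = 1.465 mV.
Code 0x1AA3 = 6819 decimal.
V_a = V_low + 6819·LSB = 9.98877 V; V_b = V_low + 6820·LSB = 9.99023 V.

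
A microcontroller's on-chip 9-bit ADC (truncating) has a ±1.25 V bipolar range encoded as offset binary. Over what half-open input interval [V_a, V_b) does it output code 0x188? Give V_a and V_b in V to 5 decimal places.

LSB = 2.5/2^9 = 4.883 mV.
Code 0x188 = 392 decimal.
V_a = V_low + 392·LSB = 0.664062 V; V_b = V_low + 393·LSB = 0.668945 V.

[0.66406 V, 0.66895 V)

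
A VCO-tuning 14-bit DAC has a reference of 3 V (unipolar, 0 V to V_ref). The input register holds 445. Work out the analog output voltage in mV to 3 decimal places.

81.482 mV

LSB = 3 V / 2^14 = 183.11 µV.
V_out = 0 + 445 × 0.000183105 V = 0.0814819 V.
= 81.482 mV.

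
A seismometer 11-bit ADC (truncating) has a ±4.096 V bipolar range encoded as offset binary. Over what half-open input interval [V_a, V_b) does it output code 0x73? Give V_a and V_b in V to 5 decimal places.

[-3.63600 V, -3.63200 V)

LSB = 8.192/2^11 = 4.000 mV.
Code 0x73 = 115 decimal.
V_a = V_low + 115·LSB = -3.636 V; V_b = V_low + 116·LSB = -3.632 V.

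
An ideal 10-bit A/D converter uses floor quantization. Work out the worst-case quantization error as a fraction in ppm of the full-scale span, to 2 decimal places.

Truncating → worst-case error = 1 LSB = V_FS/2^10, so 1e+06/1024 = 976.562 ppm of full scale.

976.56 ppm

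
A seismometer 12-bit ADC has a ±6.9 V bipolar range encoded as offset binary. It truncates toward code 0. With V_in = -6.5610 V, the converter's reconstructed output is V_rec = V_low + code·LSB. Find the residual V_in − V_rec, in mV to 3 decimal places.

2.086 mV

LSB = 13.8/2^12 = 3.369 mV.
Scaled input = 100.6191 LSBs, so code = 100.
Code 100 maps back to (−6.9) + 100×0.00336914 V = -6.5630859 V.
Error = -6.5610 − (−6.5630859) = 0.00208594 V = 2.086 mV.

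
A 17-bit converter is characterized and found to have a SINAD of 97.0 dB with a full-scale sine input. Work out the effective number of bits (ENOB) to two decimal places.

ENOB = (SINAD − 1.76) / 6.02 = (97.0 − 1.76)/6.02 = 15.821.

15.82 bits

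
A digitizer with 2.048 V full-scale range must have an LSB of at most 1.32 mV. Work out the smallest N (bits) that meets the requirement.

11 bits

Number of steps required ≥ 2.048 V / 1.32 mV = 1551.52.
Need 2^N ≥ 1551.52; 2^10 = 1024, 2^11 = 2048.
Minimum N = 11.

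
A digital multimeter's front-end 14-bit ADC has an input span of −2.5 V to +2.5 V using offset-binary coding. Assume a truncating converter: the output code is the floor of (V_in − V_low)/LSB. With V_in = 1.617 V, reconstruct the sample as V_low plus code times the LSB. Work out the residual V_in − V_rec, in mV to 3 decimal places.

Step size: 5 V ÷ 2^14 = 305.18 µV.
(1.617 − (−2.5))/0.000305176 = 13490.5856; ⌊·⌋ gives code 13490.
V_rec = (−2.5) + 13490·0.000305176 = 1.6168213 V.
Error = 1.617 − 1.6168213 = 0.000178711 V = 0.179 mV.

0.179 mV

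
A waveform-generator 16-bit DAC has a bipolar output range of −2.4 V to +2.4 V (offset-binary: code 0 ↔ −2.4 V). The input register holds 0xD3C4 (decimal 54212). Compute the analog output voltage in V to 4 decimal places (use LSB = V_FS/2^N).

1.5706 V

LSB = 4.8 V / 2^16 = 73.24 µV.
Code 0xD3C4 = 54212 decimal.
V_out = (−2.4) + 54212 × 7.32422e-05 V = 1.57061 V.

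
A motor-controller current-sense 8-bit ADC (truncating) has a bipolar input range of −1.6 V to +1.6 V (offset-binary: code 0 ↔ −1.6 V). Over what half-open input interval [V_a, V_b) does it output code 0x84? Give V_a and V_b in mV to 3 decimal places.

[50.000 mV, 62.500 mV)

LSB = 3.2/2^8 = 12.500 mV.
Code 0x84 = 132 decimal.
V_a = V_low + 132·LSB = 0.05 V; V_b = V_low + 133·LSB = 0.0625 V.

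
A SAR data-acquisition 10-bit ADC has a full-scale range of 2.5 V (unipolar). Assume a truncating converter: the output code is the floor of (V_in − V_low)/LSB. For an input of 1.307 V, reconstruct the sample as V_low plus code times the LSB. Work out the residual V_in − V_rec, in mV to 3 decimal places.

0.848 mV

Step size: 2.5 V ÷ 2^10 = 2.441 mV.
Scaled input = 535.3472 LSBs, so code = 535.
Code 535 maps back to 0 + 535×0.00244141 V = 1.3061523 V.
Error = 1.307 − 1.3061523 = 0.000847656 V = 0.848 mV.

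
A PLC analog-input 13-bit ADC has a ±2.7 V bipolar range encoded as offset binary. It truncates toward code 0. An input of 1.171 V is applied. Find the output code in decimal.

code 5872

LSB = 5.4 V / 8192 = 0.659 mV.
(V_in − V_low)/LSB = (1.171 − (−2.7)) / 0.00065918 = 5872.450.
Floor → code 5872.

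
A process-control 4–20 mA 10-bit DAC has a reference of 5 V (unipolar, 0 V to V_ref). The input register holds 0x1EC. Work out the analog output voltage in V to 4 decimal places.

2.4023 V

LSB = 5 V / 2^10 = 4.883 mV.
Code 0x1EC = 492 decimal.
V_out = 0 + 492 × 0.00488281 V = 2.40234 V.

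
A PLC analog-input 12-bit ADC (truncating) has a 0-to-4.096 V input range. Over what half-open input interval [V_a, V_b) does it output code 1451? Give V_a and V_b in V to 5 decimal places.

[1.45100 V, 1.45200 V)

LSB = 4.096/2^12 = 1.000 mV.
V_a = V_low + 1451·LSB = 1.451 V; V_b = V_low + 1452·LSB = 1.452 V.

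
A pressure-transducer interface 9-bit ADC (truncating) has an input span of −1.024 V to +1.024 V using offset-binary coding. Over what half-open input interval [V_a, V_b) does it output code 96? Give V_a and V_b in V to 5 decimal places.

LSB = 2.048/2^9 = 4.000 mV.
V_a = V_low + 96·LSB = -0.64 V; V_b = V_low + 97·LSB = -0.636 V.

[-0.64000 V, -0.63600 V)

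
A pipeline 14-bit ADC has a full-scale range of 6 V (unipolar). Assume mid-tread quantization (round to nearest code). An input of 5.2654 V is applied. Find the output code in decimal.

code 14378

Full-scale span = 6 V; LSB = 6/2^14 = 366.21 µV.
(V_in − V_low)/LSB = (5.2654 − 0) / 0.000366211 = 14378.052.
Round → code 14378.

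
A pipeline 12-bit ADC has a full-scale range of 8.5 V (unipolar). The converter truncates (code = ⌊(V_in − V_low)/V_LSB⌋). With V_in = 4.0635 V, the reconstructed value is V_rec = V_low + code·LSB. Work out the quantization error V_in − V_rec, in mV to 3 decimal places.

0.268 mV

LSB = 8.5/2^12 = 2.075 mV.
(V_in − V_low)/LSB = (4.0635 − 0)/0.0020752 = 1958.1289 → code 1958 (floor).
Reconstructed: 4.0632324 V.
Error = 4.0635 − 4.0632324 = 0.000267578 V = 0.268 mV.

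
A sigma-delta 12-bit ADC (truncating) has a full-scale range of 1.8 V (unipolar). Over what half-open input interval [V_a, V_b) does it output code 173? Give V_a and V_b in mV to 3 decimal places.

LSB = 1.8/2^12 = 439.45 µV.
V_a = V_low + 173·LSB = 0.0760254 V; V_b = V_low + 174·LSB = 0.0764648 V.

[76.025 mV, 76.465 mV)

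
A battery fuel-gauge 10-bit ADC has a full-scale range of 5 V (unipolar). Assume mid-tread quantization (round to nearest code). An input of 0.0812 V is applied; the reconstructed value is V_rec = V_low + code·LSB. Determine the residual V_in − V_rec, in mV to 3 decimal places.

Step size: 5 V ÷ 2^10 = 4.883 mV.
Scaled input = 16.6298 LSBs, so code = 17.
Code 17 maps back to 0 + 17×0.00488281 V = 0.083007812 V.
Difference: -0.00180781 V → -1.808 mV.

-1.808 mV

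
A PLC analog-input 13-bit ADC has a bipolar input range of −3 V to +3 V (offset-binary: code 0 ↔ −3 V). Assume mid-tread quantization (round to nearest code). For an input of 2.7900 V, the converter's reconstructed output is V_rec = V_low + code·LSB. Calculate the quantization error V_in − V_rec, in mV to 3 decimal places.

0.205 mV

Step size: 6 V ÷ 2^13 = 0.732 mV.
(V_in − V_low)/LSB = (2.7900 − (−3))/0.000732422 = 7905.2800 → code 7905 (round).
Reconstructed: 2.7897949 V.
Difference: 0.000205078 V → 0.205 mV.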